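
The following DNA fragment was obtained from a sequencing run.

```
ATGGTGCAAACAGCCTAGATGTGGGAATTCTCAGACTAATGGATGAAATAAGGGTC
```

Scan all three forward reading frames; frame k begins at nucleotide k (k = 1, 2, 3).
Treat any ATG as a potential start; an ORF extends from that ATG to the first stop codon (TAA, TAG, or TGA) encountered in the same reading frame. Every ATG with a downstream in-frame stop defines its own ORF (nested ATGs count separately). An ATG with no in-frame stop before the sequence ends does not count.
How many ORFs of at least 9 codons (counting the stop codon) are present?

0

Frame 1: ATG GTG CAA ACA GCC TAG ATG TGG GAA TTC TCA GAC TAA TGG ATG AAA TAA GGG — ATG at 1, stop TAG at 16 → 18 nt; ATG at 19, stop TAA at 37 → 21 nt; ATG at 43, stop TAA at 49 → 9 nt.
Frame 2: TGG TGC AAA CAG CCT AGA TGT GGG AAT TCT CAG ACT AAT GGA TGA AAT AAG GGT — no ATG→stop ORF.
Frame 3: GGT GCA AAC AGC CTA GAT GTG GGA ATT CTC AGA CTA ATG GAT GAA ATA AGG GTC — no ATG→stop ORF.
No ORF reaches 9 codons. Count = 0.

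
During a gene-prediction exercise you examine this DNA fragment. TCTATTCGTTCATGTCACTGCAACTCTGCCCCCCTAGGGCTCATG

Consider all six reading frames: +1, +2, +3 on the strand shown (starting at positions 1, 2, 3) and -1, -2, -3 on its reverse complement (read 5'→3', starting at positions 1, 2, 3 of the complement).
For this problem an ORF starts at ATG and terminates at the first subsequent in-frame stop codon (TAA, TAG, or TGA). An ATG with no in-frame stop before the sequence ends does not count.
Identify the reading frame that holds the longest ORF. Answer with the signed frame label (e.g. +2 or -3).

-2

Reverse complement (5'→3'): CATGAGCCCTAGGGGGGCAGAGTTGCAGTGACATGAACGAATAGA
Frame +1: TCT ATT CGT TCA TGT CAC TGC AAC TCT GCC CCC CTA GGG CTC ATG — no ATG→stop ORF.
Frame +2: CTA TTC GTT CAT GTC ACT GCA ACT CTG CCC CCC TAG GGC TCA — no ATG→stop ORF.
Frame +3: TAT TCG TTC ATG TCA CTG CAA CTC TGC CCC CCT AGG GCT CAT — no ATG→stop ORF.
Frame -1: CAT GAG CCC TAG GGG GGC AGA GTT GCA GTG ACA TGA ACG AAT AGA — no ATG→stop ORF.
Frame -2: ATG AGC CCT AGG GGG GCA GAG TTG CAG TGA CAT GAA CGA ATA — ATG at 2, stop TGA at 29 → 30 nt.
Frame -3: TGA GCC CTA GGG GGG CAG AGT TGC AGT GAC ATG AAC GAA TAG — ATG at 33, stop TAG at 42 → 12 nt.
Longest ORF is 30 nt in frame -2 (positions 2–31).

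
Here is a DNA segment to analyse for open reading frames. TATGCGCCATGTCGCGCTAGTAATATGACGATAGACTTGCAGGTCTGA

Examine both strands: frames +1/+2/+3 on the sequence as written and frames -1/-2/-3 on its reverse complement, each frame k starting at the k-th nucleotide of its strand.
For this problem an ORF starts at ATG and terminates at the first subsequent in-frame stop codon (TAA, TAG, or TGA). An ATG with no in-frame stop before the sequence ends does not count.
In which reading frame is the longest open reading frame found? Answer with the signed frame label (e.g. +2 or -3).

Reverse complement (5'→3'): TCAGACCTGCAAGTCTATCGTCATATTACTAGCGCGACATGGCGCATA
Frame +1: TAT GCG CCA TGT CGC GCT AGT AAT ATG ACG ATA GAC TTG CAG GTC TGA — ATG at 25, stop TGA at 46 → 24 nt.
Frame +2: ATG CGC CAT GTC GCG CTA GTA ATA TGA CGA TAG ACT TGC AGG TCT — ATG at 2, stop TGA at 26 → 27 nt.
Frame +3: TGC GCC ATG TCG CGC TAG TAA TAT GAC GAT AGA CTT GCA GGT CTG — ATG at 9, stop TAG at 18 → 12 nt.
Frame -1: TCA GAC CTG CAA GTC TAT CGT CAT ATT ACT AGC GCG ACA TGG CGC ATA — no ATG→stop ORF.
Frame -2: CAG ACC TGC AAG TCT ATC GTC ATA TTA CTA GCG CGA CAT GGC GCA — no ATG→stop ORF.
Frame -3: AGA CCT GCA AGT CTA TCG TCA TAT TAC TAG CGC GAC ATG GCG CAT — no ATG→stop ORF.
Longest ORF is 27 nt in frame +2 (positions 2–28).

+2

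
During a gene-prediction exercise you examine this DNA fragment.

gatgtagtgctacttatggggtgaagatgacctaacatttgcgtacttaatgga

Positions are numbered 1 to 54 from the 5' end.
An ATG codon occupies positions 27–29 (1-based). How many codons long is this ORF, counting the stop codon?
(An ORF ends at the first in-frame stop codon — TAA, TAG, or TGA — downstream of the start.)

3

Codons from position 27: ATG (27–29), ACC (30–32), TAA (33–35).
TAA is the first in-frame stop; that's 3 codons including the stop.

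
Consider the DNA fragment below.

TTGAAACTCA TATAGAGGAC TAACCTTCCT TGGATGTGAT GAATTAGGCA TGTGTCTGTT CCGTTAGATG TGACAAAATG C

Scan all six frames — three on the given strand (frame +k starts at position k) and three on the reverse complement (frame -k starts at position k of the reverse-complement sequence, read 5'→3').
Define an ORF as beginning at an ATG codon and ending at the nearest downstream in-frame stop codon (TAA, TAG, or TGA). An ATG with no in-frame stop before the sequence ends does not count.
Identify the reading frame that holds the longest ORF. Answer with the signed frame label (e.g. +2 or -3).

Reverse complement (5'→3'): GCATTTTGTCACATCTAACGGAACAGACACATGCCTAATTCATCACATCCAAGGAAGGTTAGTCCTCTATATGAGTTTCAA
Frame +1: TTG AAA CTC ATA TAG AGG ACT AAC CTT CCT TGG ATG TGA TGA ATT AGG CAT GTG TCT GTT CCG TTA GAT GTG ACA AAA TGC — ATG at 34, stop TGA at 37 → 6 nt.
Frame +2: TGA AAC TCA TAT AGA GGA CTA ACC TTC CTT GGA TGT GAT GAA TTA GGC ATG TGT CTG TTC CGT TAG ATG TGA CAA AAT — ATG at 50, stop TAG at 65 → 18 nt; ATG at 68, stop TGA at 71 → 6 nt.
Frame +3: GAA ACT CAT ATA GAG GAC TAA CCT TCC TTG GAT GTG ATG AAT TAG GCA TGT GTC TGT TCC GTT AGA TGT GAC AAA ATG — ATG at 39, stop TAG at 45 → 9 nt.
Frame -1: GCA TTT TGT CAC ATC TAA CGG AAC AGA CAC ATG CCT AAT TCA TCA CAT CCA AGG AAG GTT AGT CCT CTA TAT GAG TTT CAA — no ATG→stop ORF.
Frame -2: CAT TTT GTC ACA TCT AAC GGA ACA GAC ACA TGC CTA ATT CAT CAC ATC CAA GGA AGG TTA GTC CTC TAT ATG AGT TTC — no ATG→stop ORF.
Frame -3: ATT TTG TCA CAT CTA ACG GAA CAG ACA CAT GCC TAA TTC ATC ACA TCC AAG GAA GGT TAG TCC TCT ATA TGA GTT TCA — no ATG→stop ORF.
Longest ORF is 18 nt in frame +2 (positions 50–67).

+2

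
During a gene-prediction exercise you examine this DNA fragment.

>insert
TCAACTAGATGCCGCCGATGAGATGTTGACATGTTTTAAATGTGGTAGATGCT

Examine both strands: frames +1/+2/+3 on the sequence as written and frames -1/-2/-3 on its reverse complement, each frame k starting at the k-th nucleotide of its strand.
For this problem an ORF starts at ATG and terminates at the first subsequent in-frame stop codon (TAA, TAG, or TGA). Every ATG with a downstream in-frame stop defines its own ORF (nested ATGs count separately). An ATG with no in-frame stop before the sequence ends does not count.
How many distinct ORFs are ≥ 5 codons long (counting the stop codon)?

Reverse complement (5'→3'): AGCATCTACCACATTTAAAACATGTCAACATCTCATCGGCGGCATCTAGTTGA
Frame +1: TCA ACT AGA TGC CGC CGA TGA GAT GTT GAC ATG TTT TAA ATG TGG TAG ATG — ATG at 31, stop TAA at 37 → 9 nt; ATG at 40, stop TAG at 46 → 9 nt.
Frame +2: CAA CTA GAT GCC GCC GAT GAG ATG TTG ACA TGT TTT AAA TGT GGT AGA TGC — no ATG→stop ORF.
Frame +3: AAC TAG ATG CCG CCG ATG AGA TGT TGA CAT GTT TTA AAT GTG GTA GAT GCT — ATG at 9, stop TGA at 27 → 21 nt; ATG at 18, stop TGA at 27 → 12 nt.
Frame -1: AGC ATC TAC CAC ATT TAA AAC ATG TCA ACA TCT CAT CGG CGG CAT CTA GTT — no ATG→stop ORF.
Frame -2: GCA TCT ACC ACA TTT AAA ACA TGT CAA CAT CTC ATC GGC GGC ATC TAG TTG — no ATG→stop ORF.
Frame -3: CAT CTA CCA CAT TTA AAA CAT GTC AAC ATC TCA TCG GCG GCA TCT AGT TGA — no ATG→stop ORF.
ORFs ≥ 5 codons: frame +3 9–29 (7 codons). Count = 1.

1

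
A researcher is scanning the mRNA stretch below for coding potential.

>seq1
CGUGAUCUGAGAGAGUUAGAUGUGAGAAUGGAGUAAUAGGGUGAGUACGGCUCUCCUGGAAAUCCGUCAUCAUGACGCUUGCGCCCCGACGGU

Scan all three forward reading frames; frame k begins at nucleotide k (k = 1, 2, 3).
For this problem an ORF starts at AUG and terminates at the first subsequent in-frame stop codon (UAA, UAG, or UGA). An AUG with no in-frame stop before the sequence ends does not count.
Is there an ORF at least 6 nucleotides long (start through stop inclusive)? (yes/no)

yes

Frame 1: CGU GAU CUG AGA GAG UUA GAU GUG AGA AUG GAG UAA UAG GGU GAG UAC GGC UCU CCU GGA AAU CCG UCA UCA UGA CGC UUG CGC CCC GAC GGU — AUG at 28, stop UAA at 34 → 9 nt.
Frame 2: GUG AUC UGA GAG AGU UAG AUG UGA GAA UGG AGU AAU AGG GUG AGU ACG GCU CUC CUG GAA AUC CGU CAU CAU GAC GCU UGC GCC CCG ACG — AUG at 20, stop UGA at 23 → 6 nt.
Frame 3: UGA UCU GAG AGA GUU AGA UGU GAG AAU GGA GUA AUA GGG UGA GUA CGG CUC UCC UGG AAA UCC GUC AUC AUG ACG CUU GCG CCC CGA CGG — no AUG→stop ORF.
Frame 1 has an ORF of 9 nucleotides (positions 28–36) ≥ 6, so yes.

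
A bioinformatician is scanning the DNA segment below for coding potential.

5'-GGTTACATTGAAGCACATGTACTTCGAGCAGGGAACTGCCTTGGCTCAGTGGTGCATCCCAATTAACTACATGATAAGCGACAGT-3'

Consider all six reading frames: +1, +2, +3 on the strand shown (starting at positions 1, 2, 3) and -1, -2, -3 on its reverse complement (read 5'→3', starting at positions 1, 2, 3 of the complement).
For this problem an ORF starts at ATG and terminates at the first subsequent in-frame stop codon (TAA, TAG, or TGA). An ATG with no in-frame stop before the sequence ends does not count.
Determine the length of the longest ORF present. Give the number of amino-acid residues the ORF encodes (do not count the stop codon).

Reverse complement (5'→3'): ACTGTCGCTTATCATGTAGTTAATTGGGATGCACCACTGAGCCAAGGCAGTTCCCTGCTCGAAGTACATGTGCTTCAATGTAACC
Frame +1: GGT TAC ATT GAA GCA CAT GTA CTT CGA GCA GGG AAC TGC CTT GGC TCA GTG GTG CAT CCC AAT TAA CTA CAT GAT AAG CGA CAG — no ATG→stop ORF.
Frame +2: GTT ACA TTG AAG CAC ATG TAC TTC GAG CAG GGA ACT GCC TTG GCT CAG TGG TGC ATC CCA ATT AAC TAC ATG ATA AGC GAC AGT — no ATG→stop ORF.
Frame +3: TTA CAT TGA AGC ACA TGT ACT TCG AGC AGG GAA CTG CCT TGG CTC AGT GGT GCA TCC CAA TTA ACT ACA TGA TAA GCG ACA — no ATG→stop ORF.
Frame -1: ACT GTC GCT TAT CAT GTA GTT AAT TGG GAT GCA CCA CTG AGC CAA GGC AGT TCC CTG CTC GAA GTA CAT GTG CTT CAA TGT AAC — no ATG→stop ORF.
Frame -2: CTG TCG CTT ATC ATG TAG TTA ATT GGG ATG CAC CAC TGA GCC AAG GCA GTT CCC TGC TCG AAG TAC ATG TGC TTC AAT GTA ACC — ATG at 14, stop TAG at 17 → 6 nt; ATG at 29, stop TGA at 38 → 12 nt.
Frame -3: TGT CGC TTA TCA TGT AGT TAA TTG GGA TGC ACC ACT GAG CCA AGG CAG TTC CCT GCT CGA AGT ACA TGT GCT TCA ATG TAA — ATG at 78, stop TAA at 81 → 6 nt.
Longest: frame -2, positions 29–40, 12 nt = 4 codons = 3 aa. → 3 amino acids.

3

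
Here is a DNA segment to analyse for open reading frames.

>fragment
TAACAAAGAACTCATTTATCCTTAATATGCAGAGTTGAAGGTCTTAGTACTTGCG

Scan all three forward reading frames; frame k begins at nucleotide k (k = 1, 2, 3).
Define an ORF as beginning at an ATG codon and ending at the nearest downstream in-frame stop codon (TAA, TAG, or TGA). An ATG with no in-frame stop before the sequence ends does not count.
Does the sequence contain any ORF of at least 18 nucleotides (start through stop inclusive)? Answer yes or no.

no

Frame 1: TAA CAA AGA ACT CAT TTA TCC TTA ATA TGC AGA GTT GAA GGT CTT AGT ACT TGC — no ATG→stop ORF.
Frame 2: AAC AAA GAA CTC ATT TAT CCT TAA TAT GCA GAG TTG AAG GTC TTA GTA CTT GCG — no ATG→stop ORF.
Frame 3: ACA AAG AAC TCA TTT ATC CTT AAT ATG CAG AGT TGA AGG TCT TAG TAC TTG — ATG at 27, stop TGA at 36 → 12 nt.
Largest ORF found is 12 nucleotides < 18, so no.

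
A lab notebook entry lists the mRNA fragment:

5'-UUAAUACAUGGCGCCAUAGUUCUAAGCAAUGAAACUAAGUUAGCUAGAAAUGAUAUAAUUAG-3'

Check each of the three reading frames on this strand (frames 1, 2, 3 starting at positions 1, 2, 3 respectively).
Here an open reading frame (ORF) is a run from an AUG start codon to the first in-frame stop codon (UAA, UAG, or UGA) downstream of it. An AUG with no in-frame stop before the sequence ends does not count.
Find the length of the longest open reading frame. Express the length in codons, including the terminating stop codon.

Frame 1: UUA AUA CAU GGC GCC AUA GUU CUA AGC AAU GAA ACU AAG UUA GCU AGA AAU GAU AUA AUU — no AUG→stop ORF.
Frame 2: UAA UAC AUG GCG CCA UAG UUC UAA GCA AUG AAA CUA AGU UAG CUA GAA AUG AUA UAA UUA — AUG at 8, stop UAG at 17 → 12 nt; AUG at 29, stop UAG at 41 → 15 nt; AUG at 50, stop UAA at 56 → 9 nt.
Frame 3: AAU ACA UGG CGC CAU AGU UCU AAG CAA UGA AAC UAA GUU AGC UAG AAA UGA UAU AAU UAG — no AUG→stop ORF.
Longest: frame 2, positions 29–43, 15 nt = 5 codons = 4 aa. → 5 codons.

5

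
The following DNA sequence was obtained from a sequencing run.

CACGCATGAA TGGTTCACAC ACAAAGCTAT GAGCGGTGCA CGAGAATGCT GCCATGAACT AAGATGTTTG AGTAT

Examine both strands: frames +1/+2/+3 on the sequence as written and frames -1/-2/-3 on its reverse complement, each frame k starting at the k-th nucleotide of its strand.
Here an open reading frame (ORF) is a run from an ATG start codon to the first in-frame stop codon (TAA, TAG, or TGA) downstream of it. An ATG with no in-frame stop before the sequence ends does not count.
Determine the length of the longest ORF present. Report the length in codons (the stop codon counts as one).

16

Reverse complement (5'→3'): ATACTCAAACATCTTAGTTCATGGCAGCATTCTCGTGCACCGCTCATAGCTTTGTGTGTGAACCATTCATGCGTG
Frame +1: CAC GCA TGA ATG GTT CAC ACA CAA AGC TAT GAG CGG TGC ACG AGA ATG CTG CCA TGA ACT AAG ATG TTT GAG TAT — ATG at 10, stop TGA at 55 → 48 nt; ATG at 46, stop TGA at 55 → 12 nt.
Frame +2: ACG CAT GAA TGG TTC ACA CAC AAA GCT ATG AGC GGT GCA CGA GAA TGC TGC CAT GAA CTA AGA TGT TTG AGT — no ATG→stop ORF.
Frame +3: CGC ATG AAT GGT TCA CAC ACA AAG CTA TGA GCG GTG CAC GAG AAT GCT GCC ATG AAC TAA GAT GTT TGA GTA — ATG at 6, stop TGA at 30 → 27 nt; ATG at 54, stop TAA at 60 → 9 nt.
Frame -1: ATA CTC AAA CAT CTT AGT TCA TGG CAG CAT TCT CGT GCA CCG CTC ATA GCT TTG TGT GTG AAC CAT TCA TGC GTG — no ATG→stop ORF.
Frame -2: TAC TCA AAC ATC TTA GTT CAT GGC AGC ATT CTC GTG CAC CGC TCA TAG CTT TGT GTG TGA ACC ATT CAT GCG — no ATG→stop ORF.
Frame -3: ACT CAA ACA TCT TAG TTC ATG GCA GCA TTC TCG TGC ACC GCT CAT AGC TTT GTG TGT GAA CCA TTC ATG CGT — no ATG→stop ORF.
Longest: frame +1, positions 10–57, 48 nt = 16 codons = 15 aa. → 16 codons.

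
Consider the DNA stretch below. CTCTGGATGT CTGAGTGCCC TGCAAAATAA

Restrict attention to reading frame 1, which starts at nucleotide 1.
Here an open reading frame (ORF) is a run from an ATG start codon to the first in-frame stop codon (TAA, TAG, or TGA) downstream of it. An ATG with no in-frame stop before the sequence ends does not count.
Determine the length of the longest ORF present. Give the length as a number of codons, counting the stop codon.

Frame 1: CTC TGG ATG TCT GAG TGC CCT GCA AAA TAA — ATG at 7, stop TAA at 28 → 24 nt.
Longest: frame 1, positions 7–30, 24 nt = 8 codons = 7 aa. → 8 codons.

8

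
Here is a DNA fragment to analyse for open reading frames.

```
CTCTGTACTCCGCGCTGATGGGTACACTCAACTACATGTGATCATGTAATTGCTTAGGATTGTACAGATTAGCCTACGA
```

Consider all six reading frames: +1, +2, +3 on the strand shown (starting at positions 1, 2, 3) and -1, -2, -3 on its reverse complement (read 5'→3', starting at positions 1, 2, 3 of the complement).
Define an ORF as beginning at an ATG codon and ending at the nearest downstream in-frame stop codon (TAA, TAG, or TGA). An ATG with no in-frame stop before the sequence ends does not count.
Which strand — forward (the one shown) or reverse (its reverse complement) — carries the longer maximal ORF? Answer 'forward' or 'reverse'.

forward

Reverse complement (5'→3'): TCGTAGGCTAATCTGTACAATCCTAAGCAATTACATGATCACATGTAGTTGAGTGTACCCATCAGCGCGGAGTACAGAG
Frame +1: CTC TGT ACT CCG CGC TGA TGG GTA CAC TCA ACT ACA TGT GAT CAT GTA ATT GCT TAG GAT TGT ACA GAT TAG CCT ACG — no ATG→stop ORF.
Frame +2: TCT GTA CTC CGC GCT GAT GGG TAC ACT CAA CTA CAT GTG ATC ATG TAA TTG CTT AGG ATT GTA CAG ATT AGC CTA CGA — ATG at 44, stop TAA at 47 → 6 nt.
Frame +3: CTG TAC TCC GCG CTG ATG GGT ACA CTC AAC TAC ATG TGA TCA TGT AAT TGC TTA GGA TTG TAC AGA TTA GCC TAC — ATG at 18, stop TGA at 39 → 24 nt; ATG at 36, stop TGA at 39 → 6 nt.
Frame -1: TCG TAG GCT AAT CTG TAC AAT CCT AAG CAA TTA CAT GAT CAC ATG TAG TTG AGT GTA CCC ATC AGC GCG GAG TAC AGA — ATG at 43, stop TAG at 46 → 6 nt.
Frame -2: CGT AGG CTA ATC TGT ACA ATC CTA AGC AAT TAC ATG ATC ACA TGT AGT TGA GTG TAC CCA TCA GCG CGG AGT ACA GAG — ATG at 35, stop TGA at 50 → 18 nt.
Frame -3: GTA GGC TAA TCT GTA CAA TCC TAA GCA ATT ACA TGA TCA CAT GTA GTT GAG TGT ACC CAT CAG CGC GGA GTA CAG — no ATG→stop ORF.
Forward-strand max 24 nt; reverse-strand max 18 nt. The forward strand has the longer ORF.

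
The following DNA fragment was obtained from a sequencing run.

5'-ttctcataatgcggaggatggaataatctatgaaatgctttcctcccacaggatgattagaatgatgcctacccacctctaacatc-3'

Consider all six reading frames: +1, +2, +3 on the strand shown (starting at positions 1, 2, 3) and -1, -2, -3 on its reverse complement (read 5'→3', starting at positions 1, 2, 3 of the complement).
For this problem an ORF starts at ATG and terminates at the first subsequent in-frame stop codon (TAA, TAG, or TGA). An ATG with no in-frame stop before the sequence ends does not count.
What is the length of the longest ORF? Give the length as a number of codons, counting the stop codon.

16

Reverse complement (5'→3'): GATGTTAGAGGTGGGTAGGCATCATTCTAATCATCCTGTGGGAGGAAAGCATTTCATAGATTATTCCATCCTCCGCATTATGAGAA
Frame +1: TTC TCA TAA TGC GGA GGA TGG AAT AAT CTA TGA AAT GCT TTC CTC CCA CAG GAT GAT TAG AAT GAT GCC TAC CCA CCT CTA ACA — no ATG→stop ORF.
Frame +2: TCT CAT AAT GCG GAG GAT GGA ATA ATC TAT GAA ATG CTT TCC TCC CAC AGG ATG ATT AGA ATG ATG CCT ACC CAC CTC TAA CAT — ATG at 35, stop TAA at 80 → 48 nt; ATG at 53, stop TAA at 80 → 30 nt; ATG at 62, stop TAA at 80 → 21 nt; ATG at 65, stop TAA at 80 → 18 nt.
Frame +3: CTC ATA ATG CGG AGG ATG GAA TAA TCT ATG AAA TGC TTT CCT CCC ACA GGA TGA TTA GAA TGA TGC CTA CCC ACC TCT AAC ATC — ATG at 9, stop TAA at 24 → 18 nt; ATG at 18, stop TAA at 24 → 9 nt; ATG at 30, stop TGA at 54 → 27 nt.
Frame -1: GAT GTT AGA GGT GGG TAG GCA TCA TTC TAA TCA TCC TGT GGG AGG AAA GCA TTT CAT AGA TTA TTC CAT CCT CCG CAT TAT GAG — no ATG→stop ORF.
Frame -2: ATG TTA GAG GTG GGT AGG CAT CAT TCT AAT CAT CCT GTG GGA GGA AAG CAT TTC ATA GAT TAT TCC ATC CTC CGC ATT ATG AGA — no ATG→stop ORF.
Frame -3: TGT TAG AGG TGG GTA GGC ATC ATT CTA ATC ATC CTG TGG GAG GAA AGC ATT TCA TAG ATT ATT CCA TCC TCC GCA TTA TGA GAA — no ATG→stop ORF.
Longest: frame +2, positions 35–82, 48 nt = 16 codons = 15 aa. → 16 codons.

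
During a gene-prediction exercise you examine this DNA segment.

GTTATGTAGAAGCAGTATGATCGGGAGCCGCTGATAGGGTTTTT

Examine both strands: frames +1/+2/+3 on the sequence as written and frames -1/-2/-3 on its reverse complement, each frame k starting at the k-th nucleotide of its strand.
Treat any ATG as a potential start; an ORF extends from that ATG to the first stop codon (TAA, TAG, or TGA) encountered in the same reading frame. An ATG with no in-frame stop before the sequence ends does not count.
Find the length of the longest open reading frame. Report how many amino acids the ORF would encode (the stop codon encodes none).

5

Reverse complement (5'→3'): AAAAACCCTATCAGCGGCTCCCGATCATACTGCTTCTACATAAC
Frame +1: GTT ATG TAG AAG CAG TAT GAT CGG GAG CCG CTG ATA GGG TTT — ATG at 4, stop TAG at 7 → 6 nt.
Frame +2: TTA TGT AGA AGC AGT ATG ATC GGG AGC CGC TGA TAG GGT TTT — ATG at 17, stop TGA at 32 → 18 nt.
Frame +3: TAT GTA GAA GCA GTA TGA TCG GGA GCC GCT GAT AGG GTT TTT — no ATG→stop ORF.
Frame -1: AAA AAC CCT ATC AGC GGC TCC CGA TCA TAC TGC TTC TAC ATA — no ATG→stop ORF.
Frame -2: AAA ACC CTA TCA GCG GCT CCC GAT CAT ACT GCT TCT ACA TAA — no ATG→stop ORF.
Frame -3: AAA CCC TAT CAG CGG CTC CCG ATC ATA CTG CTT CTA CAT AAC — no ATG→stop ORF.
Longest: frame +2, positions 17–34, 18 nt = 6 codons = 5 aa. → 5 amino acids.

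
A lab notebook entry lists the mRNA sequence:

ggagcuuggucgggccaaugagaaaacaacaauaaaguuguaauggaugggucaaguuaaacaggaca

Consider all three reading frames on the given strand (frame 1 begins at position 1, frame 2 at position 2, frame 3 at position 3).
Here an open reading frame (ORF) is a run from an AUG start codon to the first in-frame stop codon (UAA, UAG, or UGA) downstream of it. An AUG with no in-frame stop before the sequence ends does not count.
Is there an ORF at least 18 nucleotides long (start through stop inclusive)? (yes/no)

yes

Frame 1: GGA GCU UGG UCG GGC CAA UGA GAA AAC AAC AAU AAA GUU GUA AUG GAU GGG UCA AGU UAA ACA GGA — AUG at 43, stop UAA at 58 → 18 nt.
Frame 2: GAG CUU GGU CGG GCC AAU GAG AAA ACA ACA AUA AAG UUG UAA UGG AUG GGU CAA GUU AAA CAG GAC — no AUG→stop ORF.
Frame 3: AGC UUG GUC GGG CCA AUG AGA AAA CAA CAA UAA AGU UGU AAU GGA UGG GUC AAG UUA AAC AGG ACA — AUG at 18, stop UAA at 33 → 18 nt.
Frame 1 has an ORF of 18 nucleotides (positions 43–60) ≥ 18, so yes.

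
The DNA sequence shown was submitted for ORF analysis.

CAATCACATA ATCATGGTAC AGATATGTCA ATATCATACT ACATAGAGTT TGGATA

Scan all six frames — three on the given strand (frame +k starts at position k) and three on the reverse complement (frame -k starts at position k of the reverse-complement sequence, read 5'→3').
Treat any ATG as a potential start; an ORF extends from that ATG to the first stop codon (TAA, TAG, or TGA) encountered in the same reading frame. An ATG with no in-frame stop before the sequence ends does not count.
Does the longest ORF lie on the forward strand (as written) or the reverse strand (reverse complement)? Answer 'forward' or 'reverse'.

Reverse complement (5'→3'): TATCCAAACTCTATGTAGTATGATATTGACATATCTGTACCATGATTATGTGATTG
Frame +1: CAA TCA CAT AAT CAT GGT ACA GAT ATG TCA ATA TCA TAC TAC ATA GAG TTT GGA — no ATG→stop ORF.
Frame +2: AAT CAC ATA ATC ATG GTA CAG ATA TGT CAA TAT CAT ACT ACA TAG AGT TTG GAT — ATG at 14, stop TAG at 44 → 33 nt.
Frame +3: ATC ACA TAA TCA TGG TAC AGA TAT GTC AAT ATC ATA CTA CAT AGA GTT TGG ATA — no ATG→stop ORF.
Frame -1: TAT CCA AAC TCT ATG TAG TAT GAT ATT GAC ATA TCT GTA CCA TGA TTA TGT GAT — ATG at 13, stop TAG at 16 → 6 nt.
Frame -2: ATC CAA ACT CTA TGT AGT ATG ATA TTG ACA TAT CTG TAC CAT GAT TAT GTG ATT — no ATG→stop ORF.
Frame -3: TCC AAA CTC TAT GTA GTA TGA TAT TGA CAT ATC TGT ACC ATG ATT ATG TGA TTG — ATG at 42, stop TGA at 51 → 12 nt; ATG at 48, stop TGA at 51 → 6 nt.
Forward-strand max 33 nt; reverse-strand max 12 nt. The forward strand has the longer ORF.

forward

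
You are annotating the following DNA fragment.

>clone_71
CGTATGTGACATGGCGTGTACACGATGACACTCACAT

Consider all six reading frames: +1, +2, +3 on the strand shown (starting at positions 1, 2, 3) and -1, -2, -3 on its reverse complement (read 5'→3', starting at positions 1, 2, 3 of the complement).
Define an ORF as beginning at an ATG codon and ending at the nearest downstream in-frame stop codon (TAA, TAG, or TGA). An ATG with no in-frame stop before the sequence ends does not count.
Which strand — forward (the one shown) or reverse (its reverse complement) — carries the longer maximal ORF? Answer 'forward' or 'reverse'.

Reverse complement (5'→3'): ATGTGAGTGTCATCGTGTACACGCCATGTCACATACG
Frame +1: CGT ATG TGA CAT GGC GTG TAC ACG ATG ACA CTC ACA — ATG at 4, stop TGA at 7 → 6 nt.
Frame +2: GTA TGT GAC ATG GCG TGT ACA CGA TGA CAC TCA CAT — ATG at 11, stop TGA at 26 → 18 nt.
Frame +3: TAT GTG ACA TGG CGT GTA CAC GAT GAC ACT CAC — no ATG→stop ORF.
Frame -1: ATG TGA GTG TCA TCG TGT ACA CGC CAT GTC ACA TAC — ATG at 1, stop TGA at 4 → 6 nt.
Frame -2: TGT GAG TGT CAT CGT GTA CAC GCC ATG TCA CAT ACG — no ATG→stop ORF.
Frame -3: GTG AGT GTC ATC GTG TAC ACG CCA TGT CAC ATA — no ATG→stop ORF.
Forward-strand max 18 nt; reverse-strand max 6 nt. The forward strand has the longer ORF.

forward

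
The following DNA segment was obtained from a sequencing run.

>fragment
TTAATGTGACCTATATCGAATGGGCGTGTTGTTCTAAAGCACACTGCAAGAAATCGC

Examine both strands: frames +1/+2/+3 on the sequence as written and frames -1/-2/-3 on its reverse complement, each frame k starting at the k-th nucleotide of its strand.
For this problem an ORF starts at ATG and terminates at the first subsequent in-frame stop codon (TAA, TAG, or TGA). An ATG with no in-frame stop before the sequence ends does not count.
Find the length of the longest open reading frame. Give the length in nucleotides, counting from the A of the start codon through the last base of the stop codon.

Reverse complement (5'→3'): GCGATTTCTTGCAGTGTGCTTTAGAACAACACGCCCATTCGATATAGGTCACATTAA
Frame +1: TTA ATG TGA CCT ATA TCG AAT GGG CGT GTT GTT CTA AAG CAC ACT GCA AGA AAT CGC — ATG at 4, stop TGA at 7 → 6 nt.
Frame +2: TAA TGT GAC CTA TAT CGA ATG GGC GTG TTG TTC TAA AGC ACA CTG CAA GAA ATC — ATG at 20, stop TAA at 35 → 18 nt.
Frame +3: AAT GTG ACC TAT ATC GAA TGG GCG TGT TGT TCT AAA GCA CAC TGC AAG AAA TCG — no ATG→stop ORF.
Frame -1: GCG ATT TCT TGC AGT GTG CTT TAG AAC AAC ACG CCC ATT CGA TAT AGG TCA CAT TAA — no ATG→stop ORF.
Frame -2: CGA TTT CTT GCA GTG TGC TTT AGA ACA ACA CGC CCA TTC GAT ATA GGT CAC ATT — no ATG→stop ORF.
Frame -3: GAT TTC TTG CAG TGT GCT TTA GAA CAA CAC GCC CAT TCG ATA TAG GTC ACA TTA — no ATG→stop ORF.
Longest: frame +2, positions 20–37, 18 nt = 6 codons = 5 aa. → 18 nucleotides.

18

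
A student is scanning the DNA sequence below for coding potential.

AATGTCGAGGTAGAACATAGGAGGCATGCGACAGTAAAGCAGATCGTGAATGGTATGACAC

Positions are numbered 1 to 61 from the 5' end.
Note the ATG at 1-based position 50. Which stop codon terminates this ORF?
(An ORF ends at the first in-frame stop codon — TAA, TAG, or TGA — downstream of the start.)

Codons from position 50: ATG (50–52), GTA (53–55), TGA (56–58).
The first in-frame stop codon is TGA.

TGA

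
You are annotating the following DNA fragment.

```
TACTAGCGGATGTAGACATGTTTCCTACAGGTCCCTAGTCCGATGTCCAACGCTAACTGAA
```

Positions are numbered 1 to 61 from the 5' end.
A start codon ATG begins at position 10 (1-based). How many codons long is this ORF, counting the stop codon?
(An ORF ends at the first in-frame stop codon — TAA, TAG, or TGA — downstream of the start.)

Codons from position 10: ATG (10–12), TAG (13–15).
TAG is the first in-frame stop; that's 2 codons including the stop.

2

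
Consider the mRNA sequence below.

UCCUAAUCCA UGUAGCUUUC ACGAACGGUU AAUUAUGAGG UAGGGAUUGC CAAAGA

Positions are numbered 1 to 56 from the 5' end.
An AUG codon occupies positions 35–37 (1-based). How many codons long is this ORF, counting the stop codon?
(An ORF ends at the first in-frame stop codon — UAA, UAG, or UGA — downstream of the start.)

Codons from position 35: AUG (35–37), AGG (38–40), UAG (41–43).
UAG is the first in-frame stop; that's 3 codons including the stop.

3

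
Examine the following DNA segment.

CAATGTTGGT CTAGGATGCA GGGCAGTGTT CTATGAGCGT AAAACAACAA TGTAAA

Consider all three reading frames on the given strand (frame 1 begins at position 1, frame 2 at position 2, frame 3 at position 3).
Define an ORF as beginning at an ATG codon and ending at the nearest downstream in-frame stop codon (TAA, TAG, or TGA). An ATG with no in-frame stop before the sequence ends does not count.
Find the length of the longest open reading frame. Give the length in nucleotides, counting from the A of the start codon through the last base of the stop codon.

Frame 1: CAA TGT TGG TCT AGG ATG CAG GGC AGT GTT CTA TGA GCG TAA AAC AAC AAT GTA — ATG at 16, stop TGA at 34 → 21 nt.
Frame 2: AAT GTT GGT CTA GGA TGC AGG GCA GTG TTC TAT GAG CGT AAA ACA ACA ATG TAA — ATG at 50, stop TAA at 53 → 6 nt.
Frame 3: ATG TTG GTC TAG GAT GCA GGG CAG TGT TCT ATG AGC GTA AAA CAA CAA TGT AAA — ATG at 3, stop TAG at 12 → 12 nt.
Longest: frame 1, positions 16–36, 21 nt = 7 codons = 6 aa. → 21 nucleotides.

21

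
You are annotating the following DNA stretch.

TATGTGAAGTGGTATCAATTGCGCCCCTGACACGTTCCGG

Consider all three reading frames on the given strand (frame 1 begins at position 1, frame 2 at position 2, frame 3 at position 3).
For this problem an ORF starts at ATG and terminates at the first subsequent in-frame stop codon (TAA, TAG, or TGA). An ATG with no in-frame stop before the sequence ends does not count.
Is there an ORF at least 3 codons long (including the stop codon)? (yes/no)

no

Frame 1: TAT GTG AAG TGG TAT CAA TTG CGC CCC TGA CAC GTT CCG — no ATG→stop ORF.
Frame 2: ATG TGA AGT GGT ATC AAT TGC GCC CCT GAC ACG TTC CGG — ATG at 2, stop TGA at 5 → 6 nt.
Frame 3: TGT GAA GTG GTA TCA ATT GCG CCC CTG ACA CGT TCC — no ATG→stop ORF.
Largest ORF found is 2 codons < 3, so no.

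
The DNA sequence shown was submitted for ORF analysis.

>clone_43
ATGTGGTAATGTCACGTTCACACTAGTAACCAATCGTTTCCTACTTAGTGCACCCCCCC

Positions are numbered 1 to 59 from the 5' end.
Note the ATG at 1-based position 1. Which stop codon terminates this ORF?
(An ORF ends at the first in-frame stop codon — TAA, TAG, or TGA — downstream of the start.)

Codons from position 1: ATG (1–3), TGG (4–6), TAA (7–9).
The first in-frame stop codon is TAA.

TAA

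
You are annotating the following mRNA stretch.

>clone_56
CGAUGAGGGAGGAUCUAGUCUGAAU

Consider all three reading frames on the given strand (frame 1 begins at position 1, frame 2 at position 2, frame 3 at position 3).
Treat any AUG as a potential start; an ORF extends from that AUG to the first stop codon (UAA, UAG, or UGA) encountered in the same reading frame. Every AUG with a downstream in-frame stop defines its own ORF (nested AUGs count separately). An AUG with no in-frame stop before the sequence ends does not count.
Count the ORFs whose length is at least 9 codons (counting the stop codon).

Frame 1: CGA UGA GGG AGG AUC UAG UCU GAA — no AUG→stop ORF.
Frame 2: GAU GAG GGA GGA UCU AGU CUG AAU — no AUG→stop ORF.
Frame 3: AUG AGG GAG GAU CUA GUC UGA — AUG at 3, stop UGA at 21 → 21 nt.
No ORF reaches 9 codons. Count = 0.

0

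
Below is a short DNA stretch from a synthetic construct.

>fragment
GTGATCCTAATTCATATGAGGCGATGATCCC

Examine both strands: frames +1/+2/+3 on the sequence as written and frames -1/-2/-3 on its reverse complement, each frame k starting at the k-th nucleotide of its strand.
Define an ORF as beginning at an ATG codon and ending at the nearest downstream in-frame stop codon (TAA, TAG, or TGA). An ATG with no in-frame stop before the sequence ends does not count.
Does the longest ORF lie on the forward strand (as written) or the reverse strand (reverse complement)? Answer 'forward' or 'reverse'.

Reverse complement (5'→3'): GGGATCATCGCCTCATATGAATTAGGATCAC
Frame +1: GTG ATC CTA ATT CAT ATG AGG CGA TGA TCC — ATG at 16, stop TGA at 25 → 12 nt.
Frame +2: TGA TCC TAA TTC ATA TGA GGC GAT GAT CCC — no ATG→stop ORF.
Frame +3: GAT CCT AAT TCA TAT GAG GCG ATG ATC — no ATG→stop ORF.
Frame -1: GGG ATC ATC GCC TCA TAT GAA TTA GGA TCA — no ATG→stop ORF.
Frame -2: GGA TCA TCG CCT CAT ATG AAT TAG GAT CAC — ATG at 17, stop TAG at 23 → 9 nt.
Frame -3: GAT CAT CGC CTC ATA TGA ATT AGG ATC — no ATG→stop ORF.
Forward-strand max 12 nt; reverse-strand max 9 nt. The forward strand has the longer ORF.

forward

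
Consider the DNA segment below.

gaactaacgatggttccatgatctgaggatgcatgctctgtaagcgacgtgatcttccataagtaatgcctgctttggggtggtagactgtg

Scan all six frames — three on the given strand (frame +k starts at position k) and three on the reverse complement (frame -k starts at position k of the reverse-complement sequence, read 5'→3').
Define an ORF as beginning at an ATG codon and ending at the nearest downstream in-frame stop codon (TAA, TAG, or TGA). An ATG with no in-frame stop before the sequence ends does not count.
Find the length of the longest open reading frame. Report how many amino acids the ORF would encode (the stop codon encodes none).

18

Reverse complement (5'→3'): CACAGTCTACCACCCCAAAGCAGGCATTACTTATGGAAGATCACGTCGCTTACAGAGCATGCATCCTCAGATCATGGAACCATCGTTAGTTC
Frame +1: GAA CTA ACG ATG GTT CCA TGA TCT GAG GAT GCA TGC TCT GTA AGC GAC GTG ATC TTC CAT AAG TAA TGC CTG CTT TGG GGT GGT AGA CTG — ATG at 10, stop TGA at 19 → 12 nt.
Frame +2: AAC TAA CGA TGG TTC CAT GAT CTG AGG ATG CAT GCT CTG TAA GCG ACG TGA TCT TCC ATA AGT AAT GCC TGC TTT GGG GTG GTA GAC TGT — ATG at 29, stop TAA at 41 → 15 nt.
Frame +3: ACT AAC GAT GGT TCC ATG ATC TGA GGA TGC ATG CTC TGT AAG CGA CGT GAT CTT CCA TAA GTA ATG CCT GCT TTG GGG TGG TAG ACT GTG — ATG at 18, stop TGA at 24 → 9 nt; ATG at 33, stop TAA at 60 → 30 nt; ATG at 66, stop TAG at 84 → 21 nt.
Frame -1: CAC AGT CTA CCA CCC CAA AGC AGG CAT TAC TTA TGG AAG ATC ACG TCG CTT ACA GAG CAT GCA TCC TCA GAT CAT GGA ACC ATC GTT AGT — no ATG→stop ORF.
Frame -2: ACA GTC TAC CAC CCC AAA GCA GGC ATT ACT TAT GGA AGA TCA CGT CGC TTA CAG AGC ATG CAT CCT CAG ATC ATG GAA CCA TCG TTA GTT — no ATG→stop ORF.
Frame -3: CAG TCT ACC ACC CCA AAG CAG GCA TTA CTT ATG GAA GAT CAC GTC GCT TAC AGA GCA TGC ATC CTC AGA TCA TGG AAC CAT CGT TAG TTC — ATG at 33, stop TAG at 87 → 57 nt.
Longest: frame -3, positions 33–89, 57 nt = 19 codons = 18 aa. → 18 amino acids.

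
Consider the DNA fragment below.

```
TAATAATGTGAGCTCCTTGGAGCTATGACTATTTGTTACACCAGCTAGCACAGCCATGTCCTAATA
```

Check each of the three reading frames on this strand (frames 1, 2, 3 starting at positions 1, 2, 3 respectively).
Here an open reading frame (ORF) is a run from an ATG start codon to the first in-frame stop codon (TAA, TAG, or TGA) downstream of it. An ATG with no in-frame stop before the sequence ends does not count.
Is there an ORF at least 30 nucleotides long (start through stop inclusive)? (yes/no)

Frame 1: TAA TAA TGT GAG CTC CTT GGA GCT ATG ACT ATT TGT TAC ACC AGC TAG CAC AGC CAT GTC CTA ATA — ATG at 25, stop TAG at 46 → 24 nt.
Frame 2: AAT AAT GTG AGC TCC TTG GAG CTA TGA CTA TTT GTT ACA CCA GCT AGC ACA GCC ATG TCC TAA — ATG at 56, stop TAA at 62 → 9 nt.
Frame 3: ATA ATG TGA GCT CCT TGG AGC TAT GAC TAT TTG TTA CAC CAG CTA GCA CAG CCA TGT CCT AAT — ATG at 6, stop TGA at 9 → 6 nt.
Largest ORF found is 24 nucleotides < 30, so no.

no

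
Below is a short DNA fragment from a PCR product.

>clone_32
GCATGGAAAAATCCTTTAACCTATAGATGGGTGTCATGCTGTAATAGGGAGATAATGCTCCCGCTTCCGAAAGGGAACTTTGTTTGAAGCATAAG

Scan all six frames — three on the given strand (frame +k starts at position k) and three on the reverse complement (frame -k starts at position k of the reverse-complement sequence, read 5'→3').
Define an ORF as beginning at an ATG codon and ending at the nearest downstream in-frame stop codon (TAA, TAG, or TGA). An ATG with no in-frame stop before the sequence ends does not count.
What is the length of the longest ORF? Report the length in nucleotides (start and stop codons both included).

72

Reverse complement (5'→3'): CTTATGCTTCAAACAAAGTTCCCTTTCGGAAGCGGGAGCATTATCTCCCTATTACAGCATGACACCCATCTATAGGTTAAAGGATTTTTCCATGC
Frame +1: GCA TGG AAA AAT CCT TTA ACC TAT AGA TGG GTG TCA TGC TGT AAT AGG GAG ATA ATG CTC CCG CTT CCG AAA GGG AAC TTT GTT TGA AGC ATA — ATG at 55, stop TGA at 85 → 33 nt.
Frame +2: CAT GGA AAA ATC CTT TAA CCT ATA GAT GGG TGT CAT GCT GTA ATA GGG AGA TAA TGC TCC CGC TTC CGA AAG GGA ACT TTG TTT GAA GCA TAA — no ATG→stop ORF.
Frame +3: ATG GAA AAA TCC TTT AAC CTA TAG ATG GGT GTC ATG CTG TAA TAG GGA GAT AAT GCT CCC GCT TCC GAA AGG GAA CTT TGT TTG AAG CAT AAG — ATG at 3, stop TAG at 24 → 24 nt; ATG at 27, stop TAA at 42 → 18 nt; ATG at 36, stop TAA at 42 → 9 nt.
Frame -1: CTT ATG CTT CAA ACA AAG TTC CCT TTC GGA AGC GGG AGC ATT ATC TCC CTA TTA CAG CAT GAC ACC CAT CTA TAG GTT AAA GGA TTT TTC CAT — ATG at 4, stop TAG at 73 → 72 nt.
Frame -2: TTA TGC TTC AAA CAA AGT TCC CTT TCG GAA GCG GGA GCA TTA TCT CCC TAT TAC AGC ATG ACA CCC ATC TAT AGG TTA AAG GAT TTT TCC ATG — no ATG→stop ORF.
Frame -3: TAT GCT TCA AAC AAA GTT CCC TTT CGG AAG CGG GAG CAT TAT CTC CCT ATT ACA GCA TGA CAC CCA TCT ATA GGT TAA AGG ATT TTT CCA TGC — no ATG→stop ORF.
Longest: frame -1, positions 4–75, 72 nt = 24 codons = 23 aa. → 72 nucleotides.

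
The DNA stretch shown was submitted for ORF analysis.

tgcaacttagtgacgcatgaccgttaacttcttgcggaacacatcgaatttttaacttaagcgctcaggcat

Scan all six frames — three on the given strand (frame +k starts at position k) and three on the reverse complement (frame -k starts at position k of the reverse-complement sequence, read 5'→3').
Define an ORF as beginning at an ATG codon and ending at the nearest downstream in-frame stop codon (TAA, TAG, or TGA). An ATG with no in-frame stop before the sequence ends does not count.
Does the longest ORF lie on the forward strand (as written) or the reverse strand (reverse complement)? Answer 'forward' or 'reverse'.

forward

Reverse complement (5'→3'): ATGCCTGAGCGCTTAAGTTAAAAATTCGATGTGTTCCGCAAGAAGTTAACGGTCATGCGTCACTAAGTTGCA
Frame +1: TGC AAC TTA GTG ACG CAT GAC CGT TAA CTT CTT GCG GAA CAC ATC GAA TTT TTA ACT TAA GCG CTC AGG CAT — no ATG→stop ORF.
Frame +2: GCA ACT TAG TGA CGC ATG ACC GTT AAC TTC TTG CGG AAC ACA TCG AAT TTT TAA CTT AAG CGC TCA GGC — ATG at 17, stop TAA at 53 → 39 nt.
Frame +3: CAA CTT AGT GAC GCA TGA CCG TTA ACT TCT TGC GGA ACA CAT CGA ATT TTT AAC TTA AGC GCT CAG GCA — no ATG→stop ORF.
Frame -1: ATG CCT GAG CGC TTA AGT TAA AAA TTC GAT GTG TTC CGC AAG AAG TTA ACG GTC ATG CGT CAC TAA GTT GCA — ATG at 1, stop TAA at 19 → 21 nt; ATG at 55, stop TAA at 64 → 12 nt.
Frame -2: TGC CTG AGC GCT TAA GTT AAA AAT TCG ATG TGT TCC GCA AGA AGT TAA CGG TCA TGC GTC ACT AAG TTG — ATG at 29, stop TAA at 47 → 21 nt.
Frame -3: GCC TGA GCG CTT AAG TTA AAA ATT CGA TGT GTT CCG CAA GAA GTT AAC GGT CAT GCG TCA CTA AGT TGC — no ATG→stop ORF.
Forward-strand max 39 nt; reverse-strand max 21 nt. The forward strand has the longer ORF.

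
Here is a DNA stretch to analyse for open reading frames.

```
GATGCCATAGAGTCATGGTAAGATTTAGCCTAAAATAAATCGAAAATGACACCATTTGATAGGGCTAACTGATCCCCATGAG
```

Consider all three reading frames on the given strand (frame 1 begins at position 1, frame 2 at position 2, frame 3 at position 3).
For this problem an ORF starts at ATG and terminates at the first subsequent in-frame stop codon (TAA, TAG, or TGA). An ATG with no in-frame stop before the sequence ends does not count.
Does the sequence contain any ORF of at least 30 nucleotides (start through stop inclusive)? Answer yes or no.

Frame 1: GAT GCC ATA GAG TCA TGG TAA GAT TTA GCC TAA AAT AAA TCG AAA ATG ACA CCA TTT GAT AGG GCT AAC TGA TCC CCA TGA — ATG at 46, stop TGA at 70 → 27 nt.
Frame 2: ATG CCA TAG AGT CAT GGT AAG ATT TAG CCT AAA ATA AAT CGA AAA TGA CAC CAT TTG ATA GGG CTA ACT GAT CCC CAT GAG — ATG at 2, stop TAG at 8 → 9 nt.
Frame 3: TGC CAT AGA GTC ATG GTA AGA TTT AGC CTA AAA TAA ATC GAA AAT GAC ACC ATT TGA TAG GGC TAA CTG ATC CCC ATG — ATG at 15, stop TAA at 36 → 24 nt.
Largest ORF found is 27 nucleotides < 30, so no.

no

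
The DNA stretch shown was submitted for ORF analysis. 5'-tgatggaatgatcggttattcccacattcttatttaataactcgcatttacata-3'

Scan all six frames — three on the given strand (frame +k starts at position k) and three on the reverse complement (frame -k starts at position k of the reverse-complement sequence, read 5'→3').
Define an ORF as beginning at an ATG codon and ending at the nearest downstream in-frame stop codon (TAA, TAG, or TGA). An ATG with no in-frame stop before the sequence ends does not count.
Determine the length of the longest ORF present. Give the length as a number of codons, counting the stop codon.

10

Reverse complement (5'→3'): TATGTAAATGCGAGTTATTAAATAAGAATGTGGGAATAACCGATCATTCCATCA
Frame +1: TGA TGG AAT GAT CGG TTA TTC CCA CAT TCT TAT TTA ATA ACT CGC ATT TAC ATA — no ATG→stop ORF.
Frame +2: GAT GGA ATG ATC GGT TAT TCC CAC ATT CTT ATT TAA TAA CTC GCA TTT ACA — ATG at 8, stop TAA at 35 → 30 nt.
Frame +3: ATG GAA TGA TCG GTT ATT CCC ACA TTC TTA TTT AAT AAC TCG CAT TTA CAT — ATG at 3, stop TGA at 9 → 9 nt.
Frame -1: TAT GTA AAT GCG AGT TAT TAA ATA AGA ATG TGG GAA TAA CCG ATC ATT CCA TCA — ATG at 28, stop TAA at 37 → 12 nt.
Frame -2: ATG TAA ATG CGA GTT ATT AAA TAA GAA TGT GGG AAT AAC CGA TCA TTC CAT — ATG at 2, stop TAA at 5 → 6 nt; ATG at 8, stop TAA at 23 → 18 nt.
Frame -3: TGT AAA TGC GAG TTA TTA AAT AAG AAT GTG GGA ATA ACC GAT CAT TCC ATC — no ATG→stop ORF.
Longest: frame +2, positions 8–37, 30 nt = 10 codons = 9 aa. → 10 codons.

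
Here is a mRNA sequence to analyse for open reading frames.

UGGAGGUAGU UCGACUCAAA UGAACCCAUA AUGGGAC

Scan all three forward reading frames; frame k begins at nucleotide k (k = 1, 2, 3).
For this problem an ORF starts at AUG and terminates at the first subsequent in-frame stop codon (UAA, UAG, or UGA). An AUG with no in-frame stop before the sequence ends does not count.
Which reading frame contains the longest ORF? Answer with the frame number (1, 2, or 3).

Frame 1: UGG AGG UAG UUC GAC UCA AAU GAA CCC AUA AUG GGA — no AUG→stop ORF.
Frame 2: GGA GGU AGU UCG ACU CAA AUG AAC CCA UAA UGG GAC — AUG at 20, stop UAA at 29 → 12 nt.
Frame 3: GAG GUA GUU CGA CUC AAA UGA ACC CAU AAU GGG — no AUG→stop ORF.
Longest ORF is 12 nt in frame 2 (positions 20–31).

2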